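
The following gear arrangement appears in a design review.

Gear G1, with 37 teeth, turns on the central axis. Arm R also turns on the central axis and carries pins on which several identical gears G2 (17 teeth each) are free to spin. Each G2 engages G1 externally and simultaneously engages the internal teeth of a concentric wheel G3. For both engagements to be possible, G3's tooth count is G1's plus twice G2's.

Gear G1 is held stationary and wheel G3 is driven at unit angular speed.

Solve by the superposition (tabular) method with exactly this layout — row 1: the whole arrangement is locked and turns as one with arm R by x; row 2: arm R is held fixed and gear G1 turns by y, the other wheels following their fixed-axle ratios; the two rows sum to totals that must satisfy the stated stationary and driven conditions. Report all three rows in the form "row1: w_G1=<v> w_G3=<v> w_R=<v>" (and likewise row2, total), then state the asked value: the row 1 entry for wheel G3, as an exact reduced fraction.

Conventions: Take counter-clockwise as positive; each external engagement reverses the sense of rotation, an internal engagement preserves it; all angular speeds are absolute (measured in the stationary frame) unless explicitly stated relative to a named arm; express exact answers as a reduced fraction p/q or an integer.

topology: planetary set — G1 37T / G2 17T / G3 71T, arm = carrier (Willis)
row 1 (train locked, turned with arm): all members turn x
row 2 — arm fixed, fixed-axis ratios: sun y, ring −(37/71)·y, arm 0
boundary: total ω_sun = x + y = 0 and total ω_ring = x − (37/71)·y = 1  ⇒  y = -71/108, x = 71/108
row 2 ring = −(37/71)·(-71/108) = 37/108
totals (row 1 + row 2): sun 71/108 + (-71/108) = 0, ring 71/108 + 37/108 = 1, arm 71/108 + 0 = 71/108
asked cell (row1, ring) = 71/108

row1: w_G1=71/108 w_G3=71/108 w_R=71/108
row2: w_G1=-71/108 w_G3=37/108 w_R=0
total: w_G1=0 w_G3=1 w_R=71/108
asked value: 71/108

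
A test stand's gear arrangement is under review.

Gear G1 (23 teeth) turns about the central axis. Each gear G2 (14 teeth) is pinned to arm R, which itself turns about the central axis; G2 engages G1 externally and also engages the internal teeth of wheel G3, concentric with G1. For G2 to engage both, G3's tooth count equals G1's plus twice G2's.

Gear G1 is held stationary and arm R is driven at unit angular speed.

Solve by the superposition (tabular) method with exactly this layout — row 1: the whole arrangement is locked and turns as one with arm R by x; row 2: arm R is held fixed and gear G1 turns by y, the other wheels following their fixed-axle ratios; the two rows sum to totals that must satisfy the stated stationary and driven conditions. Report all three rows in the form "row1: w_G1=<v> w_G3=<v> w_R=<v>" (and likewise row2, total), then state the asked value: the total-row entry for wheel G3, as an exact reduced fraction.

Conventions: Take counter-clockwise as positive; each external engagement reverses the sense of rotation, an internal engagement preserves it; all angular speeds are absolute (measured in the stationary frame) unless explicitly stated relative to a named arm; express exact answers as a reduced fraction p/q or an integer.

recognized (axles ride arm R): planetary set, 23/14/51 teeth
row 1 — lock + rotate with arm: ω_sun = ω_ring = ω_arm = x
superposition row 2 [arm held]: sun y, ring −(23/51)·y, arm 0
boundary: total ω_sun = x + y = 0 and total ω_arm = x = 1  ⇒  y = -1, x = 1
row 2 ring = −(23/51)·(-1) = 23/51
totals (row 1 + row 2): sun 1 + (-1) = 0, ring 1 + 23/51 = 74/51, arm 1 + 0 = 1
asked cell (total, ring) = 74/51

row1: w_G1=1 w_G3=1 w_R=1
row2: w_G1=-1 w_G3=23/51 w_R=0
total: w_G1=0 w_G3=74/51 w_R=1
asked value: 74/51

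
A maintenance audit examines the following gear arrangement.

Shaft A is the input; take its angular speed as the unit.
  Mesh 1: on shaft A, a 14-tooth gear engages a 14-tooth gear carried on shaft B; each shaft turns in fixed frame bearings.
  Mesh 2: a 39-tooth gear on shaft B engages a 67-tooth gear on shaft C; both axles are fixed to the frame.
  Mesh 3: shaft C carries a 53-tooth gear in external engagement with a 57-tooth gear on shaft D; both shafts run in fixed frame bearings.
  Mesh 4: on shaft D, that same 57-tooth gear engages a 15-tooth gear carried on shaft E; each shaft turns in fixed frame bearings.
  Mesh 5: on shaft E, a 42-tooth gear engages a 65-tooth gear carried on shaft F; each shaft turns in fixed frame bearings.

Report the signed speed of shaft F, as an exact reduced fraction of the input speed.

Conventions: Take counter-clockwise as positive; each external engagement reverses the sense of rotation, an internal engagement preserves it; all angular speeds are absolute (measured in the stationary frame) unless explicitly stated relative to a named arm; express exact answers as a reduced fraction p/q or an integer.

-2226/1675

5-mesh fixed-axis compound train (all bearings frame-fixed)
mesh 1 [14T→14T]: |ω|/ω_in = 1×14/14 = 1, sense flips to −
mesh 2 [39T→67T]: |ω|/ω_in = 1×39/67 = 39/67, sense flips to +
mesh 3 [53T→57T]: |ω|/ω_in = (39/67)×53/57 = 689/1273, sense flips to −
mesh 4 [57T→15T]: |ω|/ω_in = (689/1273)×57/15 = 689/335, sense flips to +
mesh 5 [42T→65T]: |ω|/ω_in = (689/335)×42/65 = 2226/1675, sense flips to −
signed output speed (× input speed) = -2226/1675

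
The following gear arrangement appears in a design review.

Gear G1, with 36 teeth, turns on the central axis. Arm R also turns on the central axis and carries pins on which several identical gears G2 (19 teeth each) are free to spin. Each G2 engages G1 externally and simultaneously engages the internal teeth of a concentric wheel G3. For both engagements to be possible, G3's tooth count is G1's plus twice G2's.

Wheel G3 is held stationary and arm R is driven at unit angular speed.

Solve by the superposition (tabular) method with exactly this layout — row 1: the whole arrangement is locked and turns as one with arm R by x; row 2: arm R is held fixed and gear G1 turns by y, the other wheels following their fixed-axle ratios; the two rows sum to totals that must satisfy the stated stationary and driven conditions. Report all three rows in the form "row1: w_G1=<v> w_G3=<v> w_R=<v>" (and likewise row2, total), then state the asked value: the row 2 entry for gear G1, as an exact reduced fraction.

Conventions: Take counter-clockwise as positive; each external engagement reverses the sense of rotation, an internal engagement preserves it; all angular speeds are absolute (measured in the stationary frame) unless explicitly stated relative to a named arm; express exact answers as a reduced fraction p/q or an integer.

topology: planetary set — G1 36T / G2 19T / G3 74T, arm = carrier (Willis)
superposition row 1 [locked train]: every member turns x
row 2 (arm held, sun turns y): ω_ring = −(36/74)·y, ω_arm = 0
boundary: total ω_ring = x − (36/74)·y = 0 and total ω_arm = x = 1  ⇒  y = 37/18, x = 1
row 2 ring = −(36/74)·37/18 = -1
totals (row 1 + row 2): sun 1 + 37/18 = 55/18, ring 1 + (-1) = 0, arm 1 + 0 = 1
asked cell (row2, sun) = 37/18

row1: w_G1=1 w_G3=1 w_R=1
row2: w_G1=37/18 w_G3=-1 w_R=0
total: w_G1=55/18 w_G3=0 w_R=1
asked value: 37/18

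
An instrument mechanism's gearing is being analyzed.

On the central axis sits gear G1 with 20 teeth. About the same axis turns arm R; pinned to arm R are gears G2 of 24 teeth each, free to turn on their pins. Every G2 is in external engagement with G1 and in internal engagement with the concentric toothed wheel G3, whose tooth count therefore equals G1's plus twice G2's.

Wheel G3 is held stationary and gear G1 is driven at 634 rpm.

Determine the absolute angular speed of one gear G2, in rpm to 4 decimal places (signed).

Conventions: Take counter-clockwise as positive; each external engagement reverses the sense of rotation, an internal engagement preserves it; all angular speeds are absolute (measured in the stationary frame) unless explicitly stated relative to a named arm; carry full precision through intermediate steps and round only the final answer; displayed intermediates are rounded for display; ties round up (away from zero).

-264.1667 rpm

topology: planetary set — G1 20T / G2 24T / G3 68T, arm = carrier (Willis)
normalise by the input: solve with ω_sun = 1, then scale by 634 rpm
ring teeth: 20 + 2·24 = 68
20(ω_sun−ω_arm) = −68(ω_ring−ω_arm),  ω_ring = 0, ω_sun = 1
20(1−ω_arm) = −68(0−ω_arm)  ⇒  88·ω_arm = 20  ⇒  ω_arm = 5/22
sun–planet mesh: 20·(1−5/22) = −24·(ω_p−ω_arm)  ⇒  ω_p−ω_arm = -85/132
ω_p = 5/22 − 85/132 = -5/12
scale: ω_p = -5/12 × 634 rpm = -264.1667 rpm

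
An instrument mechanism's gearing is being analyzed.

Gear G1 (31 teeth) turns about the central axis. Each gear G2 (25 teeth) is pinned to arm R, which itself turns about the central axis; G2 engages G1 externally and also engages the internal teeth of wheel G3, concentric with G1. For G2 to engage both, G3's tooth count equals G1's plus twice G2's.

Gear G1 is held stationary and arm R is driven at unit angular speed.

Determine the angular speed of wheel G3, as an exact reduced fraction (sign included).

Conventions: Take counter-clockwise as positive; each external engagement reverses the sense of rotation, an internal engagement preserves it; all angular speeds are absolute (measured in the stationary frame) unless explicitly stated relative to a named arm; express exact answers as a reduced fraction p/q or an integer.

112/81

topology: planetary set — G1 31T / G2 25T / G3 81T, arm = carrier (Willis)
ring teeth: 31 + 2·25 = 81
31(ω_sun−ω_arm) = −81(ω_ring−ω_arm),  ω_sun = 0, ω_arm = 1
ω_ring = 1 − (31/81)(0−1) = 112/81
exact speed ratio = 112/81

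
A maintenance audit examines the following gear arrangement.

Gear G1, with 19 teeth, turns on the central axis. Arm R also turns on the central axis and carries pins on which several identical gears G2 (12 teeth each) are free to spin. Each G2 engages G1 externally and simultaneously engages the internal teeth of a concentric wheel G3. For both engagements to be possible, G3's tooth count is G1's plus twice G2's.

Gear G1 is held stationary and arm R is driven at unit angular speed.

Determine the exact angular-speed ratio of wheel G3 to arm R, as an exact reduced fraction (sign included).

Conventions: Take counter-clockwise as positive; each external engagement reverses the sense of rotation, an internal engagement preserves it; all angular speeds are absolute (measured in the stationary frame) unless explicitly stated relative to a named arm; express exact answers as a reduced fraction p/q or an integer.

class = planetary set [G3 = 19+2·12 = 43; Willis about the carrier]
ring teeth: 19 + 2·12 = 43
19(ω_sun−ω_arm) = −43(ω_ring−ω_arm),  ω_sun = 0, ω_arm = 1
ω_ring = 1 − (19/43)(0−1) = 62/43
ω_out/ω_in = 62/43

62/43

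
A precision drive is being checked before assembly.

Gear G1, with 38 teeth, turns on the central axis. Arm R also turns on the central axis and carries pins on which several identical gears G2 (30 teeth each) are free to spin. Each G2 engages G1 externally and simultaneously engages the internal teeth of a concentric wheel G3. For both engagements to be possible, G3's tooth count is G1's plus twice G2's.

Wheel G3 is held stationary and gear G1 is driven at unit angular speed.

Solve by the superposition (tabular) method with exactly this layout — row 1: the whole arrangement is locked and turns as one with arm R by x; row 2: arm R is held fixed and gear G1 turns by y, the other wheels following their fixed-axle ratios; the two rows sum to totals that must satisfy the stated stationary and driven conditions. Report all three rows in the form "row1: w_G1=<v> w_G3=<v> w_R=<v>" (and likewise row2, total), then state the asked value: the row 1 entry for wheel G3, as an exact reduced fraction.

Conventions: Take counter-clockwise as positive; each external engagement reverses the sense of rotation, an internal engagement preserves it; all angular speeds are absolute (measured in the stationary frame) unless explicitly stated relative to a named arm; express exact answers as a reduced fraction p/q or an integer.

row1: w_G1=19/68 w_G3=19/68 w_R=19/68
row2: w_G1=49/68 w_G3=-19/68 w_R=0
total: w_G1=1 w_G3=0 w_R=19/68
asked value: 19/68

planetary set (38T centre, 30T on arm, 98T internal) — Willis relation
row 1 (train locked, turned with arm): all members turn x
superposition row 2 [arm held]: sun y, ring −(38/98)·y, arm 0
boundary: total ω_ring = x − (38/98)·y = 0 and total ω_sun = x + y = 1  ⇒  y = 49/68, x = 19/68
row 2 ring = −(38/98)·49/68 = -19/68
totals (row 1 + row 2): sun 19/68 + 49/68 = 1, ring 19/68 + (-19/68) = 0, arm 19/68 + 0 = 19/68
asked cell (row1, ring) = 19/68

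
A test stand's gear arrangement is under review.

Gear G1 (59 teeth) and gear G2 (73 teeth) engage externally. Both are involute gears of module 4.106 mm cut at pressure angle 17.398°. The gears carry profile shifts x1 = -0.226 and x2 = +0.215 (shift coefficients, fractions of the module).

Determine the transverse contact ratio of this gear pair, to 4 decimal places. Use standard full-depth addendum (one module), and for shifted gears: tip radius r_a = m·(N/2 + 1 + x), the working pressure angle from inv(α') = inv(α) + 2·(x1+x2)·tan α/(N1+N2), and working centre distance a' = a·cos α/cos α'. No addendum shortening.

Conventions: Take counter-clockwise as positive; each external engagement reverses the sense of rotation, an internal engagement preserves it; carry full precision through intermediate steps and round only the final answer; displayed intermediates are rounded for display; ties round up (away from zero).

1.9706

topology: single-mesh involute geometry — m = 4.106, 59T/73T pair
base radii: r_b1 = 115.585533, r_b2 = 143.012608
tip radii: r_a1 = 124.305044, r_a2 = 154.857790
inv(α') = inv(17.398°) + 2·(-0.226+0.215)·tan α/(59+73) = 0.00963806  ⇒  α' = 17.36747°
a' = a·cos α / cos α' = 270.9960·cos 17.398°/cos 17.36747° = 270.950796
action lengths: √(r_a1²−r_b1²) = 45.735420, √(r_a2²−r_b2²) = 59.399739
base pitch p_b = π·m·cos α = 12.309243
CR = (45.735420 + 59.399739 − 270.950796·sin 17.36747°)/12.309243 = 1.970604
contact ratio ≈ 1.9706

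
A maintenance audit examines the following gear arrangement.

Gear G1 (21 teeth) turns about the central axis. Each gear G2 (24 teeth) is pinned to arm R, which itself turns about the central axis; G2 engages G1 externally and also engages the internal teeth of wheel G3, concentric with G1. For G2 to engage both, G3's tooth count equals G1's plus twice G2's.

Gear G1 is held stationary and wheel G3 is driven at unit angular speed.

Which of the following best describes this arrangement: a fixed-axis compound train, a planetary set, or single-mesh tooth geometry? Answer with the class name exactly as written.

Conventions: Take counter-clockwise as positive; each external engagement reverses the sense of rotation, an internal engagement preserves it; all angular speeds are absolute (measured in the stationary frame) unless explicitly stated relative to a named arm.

planetary set

topology: planetary set — G1 21T / G2 24T / G3 69T, arm = carrier (Willis)
classification: planetary set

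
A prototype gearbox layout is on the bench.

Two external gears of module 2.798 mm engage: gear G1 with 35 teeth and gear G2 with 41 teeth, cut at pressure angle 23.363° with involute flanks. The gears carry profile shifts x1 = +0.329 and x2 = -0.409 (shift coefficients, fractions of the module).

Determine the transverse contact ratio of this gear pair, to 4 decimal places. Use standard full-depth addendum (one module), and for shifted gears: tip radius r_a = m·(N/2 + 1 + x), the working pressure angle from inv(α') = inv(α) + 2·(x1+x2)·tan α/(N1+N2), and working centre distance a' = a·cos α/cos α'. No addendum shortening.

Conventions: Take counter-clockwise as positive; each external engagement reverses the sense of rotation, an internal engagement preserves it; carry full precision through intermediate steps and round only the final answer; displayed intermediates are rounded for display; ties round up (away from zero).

1.5525

single-mesh involute tooth geometry (35T engaging 41T at module 2.798)
base radii: r_b1 = 44.950404, r_b2 = 52.656187
tip radii: r_a1 = 52.683542, r_a2 = 59.012618
inv(α') = inv(23.363°) + 2·(+0.329-0.409)·tan α/(35+41) = 0.02330147  ⇒  α' = 23.07994°
a' = a·cos α / cos α' = 106.3240·cos 23.363°/cos 23.07994° = 106.098875
action lengths: √(r_a1²−r_b1²) = 27.477569, √(r_a2²−r_b2²) = 26.642354
base pitch p_b = π·m·cos α = 8.069478
CR = (27.477569 + 26.642354 − 106.098875·sin 23.07994°)/8.069478 = 1.552462
contact ratio ≈ 1.5525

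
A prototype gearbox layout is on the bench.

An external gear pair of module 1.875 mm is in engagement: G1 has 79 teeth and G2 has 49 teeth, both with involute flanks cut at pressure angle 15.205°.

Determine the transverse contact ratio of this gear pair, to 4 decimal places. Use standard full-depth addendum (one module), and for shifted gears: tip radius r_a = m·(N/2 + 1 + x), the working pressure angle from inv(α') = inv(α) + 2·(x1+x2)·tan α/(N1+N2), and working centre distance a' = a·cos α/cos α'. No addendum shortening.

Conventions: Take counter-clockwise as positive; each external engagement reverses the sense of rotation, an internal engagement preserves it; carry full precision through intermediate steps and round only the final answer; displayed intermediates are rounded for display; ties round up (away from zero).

topology: single-mesh involute geometry — m = 1.875, 79T/49T pair
base radii: r_b1 = 71.469839, r_b2 = 44.329394
tip radii: r_a1 = 75.937500, r_a2 = 47.812500
no profile shift: α' = α, a' = a
action lengths: √(r_a1²−r_b1²) = 25.662540, √(r_a2²−r_b2²) = 17.914798
base pitch p_b = π·m·cos α = 5.684282
CR = (25.662540 + 17.914798 − 120.000000·sin 15.20500°)/5.684282 = 2.129474
contact ratio ≈ 2.1295

2.1295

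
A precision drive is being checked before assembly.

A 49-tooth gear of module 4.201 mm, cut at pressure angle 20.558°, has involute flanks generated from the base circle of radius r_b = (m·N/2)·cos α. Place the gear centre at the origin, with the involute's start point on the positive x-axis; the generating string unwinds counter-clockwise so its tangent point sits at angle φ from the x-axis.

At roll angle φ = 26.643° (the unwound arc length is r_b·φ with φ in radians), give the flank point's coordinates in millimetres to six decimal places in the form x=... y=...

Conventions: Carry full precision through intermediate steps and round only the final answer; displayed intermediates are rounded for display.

recognized (one wheel, involute flank): single-mesh tooth geometry, m = 4.201, N = 49
pitch radius r_p = m·N/2 = 4.201·49/2 = 102.924500
base radius r_b = r_p·cos α = 102.924500·cos 20.558° = 96.369979
roll angle φ = 26.643° = 0.46500807 rad
x = r_b·(cos φ + φ·sin φ) = 106.232630
y = r_b·(sin φ − φ·cos φ) = 3.160690

x=106.232630 y=3.160690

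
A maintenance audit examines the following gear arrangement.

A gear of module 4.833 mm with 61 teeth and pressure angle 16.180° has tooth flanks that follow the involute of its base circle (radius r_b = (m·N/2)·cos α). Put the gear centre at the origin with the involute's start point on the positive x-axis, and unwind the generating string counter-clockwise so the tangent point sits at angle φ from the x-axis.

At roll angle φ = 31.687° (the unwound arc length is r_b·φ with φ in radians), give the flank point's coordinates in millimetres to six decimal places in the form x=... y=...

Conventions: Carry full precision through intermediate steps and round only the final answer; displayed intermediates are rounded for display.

x=161.590062 y=7.740646

class = single-mesh tooth geometry [base-circle involute, m = 4.833, 61T]
pitch radius r_p = m·N/2 = 4.833·61/2 = 147.406500
base radius r_b = r_p·cos α = 147.406500·cos 16.180° = 141.567878
roll angle φ = 31.687° = 0.55304248 rad
x = r_b·(cos φ + φ·sin φ) = 161.590062
y = r_b·(sin φ − φ·cos φ) = 7.740646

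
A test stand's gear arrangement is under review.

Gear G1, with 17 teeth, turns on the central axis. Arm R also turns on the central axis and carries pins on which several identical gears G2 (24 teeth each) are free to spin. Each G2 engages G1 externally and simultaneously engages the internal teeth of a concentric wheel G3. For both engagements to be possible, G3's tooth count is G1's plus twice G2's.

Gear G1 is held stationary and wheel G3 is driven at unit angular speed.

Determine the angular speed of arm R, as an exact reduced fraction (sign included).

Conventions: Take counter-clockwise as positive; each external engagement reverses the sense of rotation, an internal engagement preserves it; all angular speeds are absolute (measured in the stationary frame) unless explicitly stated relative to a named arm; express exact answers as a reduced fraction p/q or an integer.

recognized (axles ride arm R): planetary set, 17/24/65 teeth
ring teeth: 17 + 2·24 = 65
17(ω_sun−ω_arm) = −65(ω_ring−ω_arm),  ω_sun = 0, ω_ring = 1
17(0−ω_arm) = −65(1−ω_arm)  ⇒  82·ω_arm = 65  ⇒  ω_arm = 65/82
exact speed ratio = 65/82

65/82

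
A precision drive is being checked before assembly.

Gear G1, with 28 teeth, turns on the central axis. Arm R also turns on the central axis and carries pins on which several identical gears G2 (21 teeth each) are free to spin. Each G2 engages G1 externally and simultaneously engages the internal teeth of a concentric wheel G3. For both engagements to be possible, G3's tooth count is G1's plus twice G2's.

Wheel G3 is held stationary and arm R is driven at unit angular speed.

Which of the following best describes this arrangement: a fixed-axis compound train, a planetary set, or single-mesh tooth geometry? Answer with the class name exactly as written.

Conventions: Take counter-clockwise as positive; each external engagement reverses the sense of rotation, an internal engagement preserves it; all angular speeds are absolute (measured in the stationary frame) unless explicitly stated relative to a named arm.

class = planetary set [G3 = 28+2·21 = 70; Willis about the carrier]
classification: planetary set

planetary set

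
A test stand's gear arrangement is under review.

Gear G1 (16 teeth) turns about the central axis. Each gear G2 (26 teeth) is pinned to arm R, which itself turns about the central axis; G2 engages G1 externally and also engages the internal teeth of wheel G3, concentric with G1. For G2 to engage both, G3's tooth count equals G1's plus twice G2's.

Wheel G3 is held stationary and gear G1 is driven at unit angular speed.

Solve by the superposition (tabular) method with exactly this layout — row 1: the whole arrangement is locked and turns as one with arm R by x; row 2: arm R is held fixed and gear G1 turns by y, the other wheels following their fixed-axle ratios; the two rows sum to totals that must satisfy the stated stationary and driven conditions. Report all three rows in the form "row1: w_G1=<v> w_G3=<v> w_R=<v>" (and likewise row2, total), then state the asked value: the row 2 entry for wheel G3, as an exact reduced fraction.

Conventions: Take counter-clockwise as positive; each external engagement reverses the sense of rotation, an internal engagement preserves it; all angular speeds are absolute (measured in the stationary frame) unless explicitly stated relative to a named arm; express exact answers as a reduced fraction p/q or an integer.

row1: w_G1=4/21 w_G3=4/21 w_R=4/21
row2: w_G1=17/21 w_G3=-4/21 w_R=0
total: w_G1=1 w_G3=0 w_R=4/21
asked value: -4/21

recognized (axles ride arm R): planetary set, 16/26/68 teeth
row 1: whole set turns with the arm by x
superposition row 2 [arm held]: sun y, ring −(16/68)·y, arm 0
boundary: total ω_ring = x − (16/68)·y = 0 and total ω_sun = x + y = 1  ⇒  y = 17/21, x = 4/21
row 2 ring = −(16/68)·17/21 = -4/21
totals (row 1 + row 2): sun 4/21 + 17/21 = 1, ring 4/21 + (-4/21) = 0, arm 4/21 + 0 = 4/21
asked cell (row2, ring) = -4/21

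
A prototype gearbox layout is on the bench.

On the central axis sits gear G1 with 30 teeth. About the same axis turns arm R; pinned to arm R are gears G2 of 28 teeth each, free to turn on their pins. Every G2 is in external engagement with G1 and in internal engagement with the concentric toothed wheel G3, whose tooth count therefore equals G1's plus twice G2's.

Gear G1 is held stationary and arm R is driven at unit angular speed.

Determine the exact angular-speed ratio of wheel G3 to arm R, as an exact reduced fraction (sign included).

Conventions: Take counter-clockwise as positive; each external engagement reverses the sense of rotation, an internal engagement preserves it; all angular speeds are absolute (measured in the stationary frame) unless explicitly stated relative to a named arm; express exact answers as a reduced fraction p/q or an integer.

topology: planetary set — G1 30T / G2 28T / G3 86T, arm = carrier (Willis)
ring teeth: 30 + 2·28 = 86
30(ω_sun−ω_arm) = −86(ω_ring−ω_arm),  ω_sun = 0, ω_arm = 1
ω_ring = 1 − (30/86)(0−1) = 58/43
ω_out/ω_in = 58/43

58/43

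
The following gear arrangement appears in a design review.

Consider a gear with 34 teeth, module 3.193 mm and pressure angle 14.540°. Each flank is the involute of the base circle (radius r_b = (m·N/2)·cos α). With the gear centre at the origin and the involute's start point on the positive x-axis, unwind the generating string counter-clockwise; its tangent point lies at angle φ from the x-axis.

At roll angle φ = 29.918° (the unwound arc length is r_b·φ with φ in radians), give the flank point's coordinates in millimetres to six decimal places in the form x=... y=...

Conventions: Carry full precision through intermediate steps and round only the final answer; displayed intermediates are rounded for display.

single-mesh involute tooth geometry (34T wheel at module 3.193)
pitch radius r_p = m·N/2 = 3.193·34/2 = 54.281000
base radius r_b = r_p·cos α = 54.281000·cos 14.540° = 52.542521
roll angle φ = 29.918° = 0.52216761 rad
x = r_b·(cos φ + φ·sin φ) = 59.224692
y = r_b·(sin φ − φ·cos φ) = 2.426227

x=59.224692 y=2.426227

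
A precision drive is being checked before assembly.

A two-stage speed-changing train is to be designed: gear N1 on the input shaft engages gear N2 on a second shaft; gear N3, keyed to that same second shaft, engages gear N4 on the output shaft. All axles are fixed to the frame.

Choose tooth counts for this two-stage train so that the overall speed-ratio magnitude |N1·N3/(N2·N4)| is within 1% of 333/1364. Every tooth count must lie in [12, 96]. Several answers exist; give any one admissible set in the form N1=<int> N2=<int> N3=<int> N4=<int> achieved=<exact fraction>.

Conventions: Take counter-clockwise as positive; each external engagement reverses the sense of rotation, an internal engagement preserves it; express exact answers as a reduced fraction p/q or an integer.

N1=18 N2=31 N3=37 N4=88 achieved=333/1364

design class (target 333/1364): fixed-axis compound train
target = 333/1364 in lowest terms: an exact hit needs N1·N3 = k·333 and N2·N4 = k·1364 for one integer k, every count in [12, 96]; additionally prefer no 1:1 stage (N1 ≠ N2, N3 ≠ N4)
k = 1: no 1:1-free in-range split of k·333 and k·1364 into factor pairs; take k = 2
k = 2: N1·N3 = 666 = 18·37, N2·N4 = 2728 = 31·88
achieved = 18·37/(31·88) = 333/1364; |achieved − target| = 0 ≤ 333/136400 ✓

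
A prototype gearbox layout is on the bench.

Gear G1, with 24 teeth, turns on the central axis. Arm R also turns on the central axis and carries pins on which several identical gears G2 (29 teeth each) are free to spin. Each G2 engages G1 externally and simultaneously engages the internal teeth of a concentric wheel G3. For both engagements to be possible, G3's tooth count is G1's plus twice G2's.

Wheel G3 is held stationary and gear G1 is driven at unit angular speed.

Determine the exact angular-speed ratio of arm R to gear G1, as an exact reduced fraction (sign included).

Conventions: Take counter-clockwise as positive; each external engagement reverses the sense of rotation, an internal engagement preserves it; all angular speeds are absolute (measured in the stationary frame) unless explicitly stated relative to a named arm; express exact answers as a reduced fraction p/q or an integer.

class = planetary set [G3 = 24+2·29 = 82; Willis about the carrier]
ring teeth: 24 + 2·29 = 82
24(ω_sun−ω_arm) = −82(ω_ring−ω_arm),  ω_ring = 0, ω_sun = 1
24(1−ω_arm) = −82(0−ω_arm)  ⇒  106·ω_arm = 24  ⇒  ω_arm = 12/53
ω_out/ω_in = 12/53

12/53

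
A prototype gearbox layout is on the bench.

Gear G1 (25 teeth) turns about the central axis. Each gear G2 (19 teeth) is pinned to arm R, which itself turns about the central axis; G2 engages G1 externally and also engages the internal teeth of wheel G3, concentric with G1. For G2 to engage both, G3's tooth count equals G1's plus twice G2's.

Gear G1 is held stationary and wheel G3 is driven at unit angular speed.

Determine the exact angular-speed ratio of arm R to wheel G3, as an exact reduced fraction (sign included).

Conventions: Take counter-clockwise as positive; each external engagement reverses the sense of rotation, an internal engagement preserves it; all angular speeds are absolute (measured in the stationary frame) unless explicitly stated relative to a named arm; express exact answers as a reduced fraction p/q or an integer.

63/88

class = planetary set [G3 = 25+2·19 = 63; Willis about the carrier]
ring teeth: 25 + 2·19 = 63
25(ω_sun−ω_arm) = −63(ω_ring−ω_arm),  ω_sun = 0, ω_ring = 1
25(0−ω_arm) = −63(1−ω_arm)  ⇒  88·ω_arm = 63  ⇒  ω_arm = 63/88
ω_out/ω_in = 63/88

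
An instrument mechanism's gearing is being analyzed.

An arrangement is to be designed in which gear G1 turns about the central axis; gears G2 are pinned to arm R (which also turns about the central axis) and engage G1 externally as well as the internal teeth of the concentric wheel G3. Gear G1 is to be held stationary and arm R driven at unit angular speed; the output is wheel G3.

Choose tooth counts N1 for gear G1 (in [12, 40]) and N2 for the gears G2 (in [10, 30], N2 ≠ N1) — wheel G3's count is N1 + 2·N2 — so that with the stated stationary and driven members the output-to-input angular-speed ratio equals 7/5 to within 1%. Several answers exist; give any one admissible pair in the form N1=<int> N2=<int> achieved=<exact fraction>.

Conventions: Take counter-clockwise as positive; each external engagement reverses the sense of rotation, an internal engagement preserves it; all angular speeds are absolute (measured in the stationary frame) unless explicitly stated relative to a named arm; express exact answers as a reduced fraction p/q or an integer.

N1=16 N2=12 achieved=7/5

class = planetary set [ratio 7/5 wanted; Willis about the carrier]
Willis with ω_sun = 0: ω_ring/ω_arm = (N1+N3)/N3; set equal to 7/5  ⇒  N3/N1 = 1/(7/5 − 1) = 5/2
N3 = N1 + 2·N2  ⇒  N2/N1 = (N3/N1 − 1)/2 = (5/2 − 1)/2 = 3/4
smallest multiple with N1 ≥ 12 and N2 ≥ 10: k = 4  ⇒  N1 = 4·4 = 16, N2 = 4·3 = 12 (N1 ≤ 40, N2 ≤ 30, N2 ≠ N1 ✓), N3 = 16 + 2·12 = 40
check: (N1+N3)/N3 with N1 = 16, N3 = 40 gives 7/5; |achieved − target| = 0 ≤ 7/500 ✓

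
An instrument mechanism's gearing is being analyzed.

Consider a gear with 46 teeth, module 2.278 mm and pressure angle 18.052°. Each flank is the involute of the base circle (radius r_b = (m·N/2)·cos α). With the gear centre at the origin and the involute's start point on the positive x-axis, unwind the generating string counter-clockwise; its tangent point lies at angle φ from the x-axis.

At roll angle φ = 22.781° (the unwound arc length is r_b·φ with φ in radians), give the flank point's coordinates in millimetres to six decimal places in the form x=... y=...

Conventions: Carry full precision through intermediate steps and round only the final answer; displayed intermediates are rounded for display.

x=53.598265 y=1.027324

recognized (one wheel, involute flank): single-mesh tooth geometry, m = 2.278, N = 46
pitch radius r_p = m·N/2 = 2.278·46/2 = 52.394000
base radius r_b = r_p·cos α = 52.394000·cos 18.052° = 49.814940
roll angle φ = 22.781° = 0.39760346 rad
x = r_b·(cos φ + φ·sin φ) = 53.598265
y = r_b·(sin φ − φ·cos φ) = 1.027324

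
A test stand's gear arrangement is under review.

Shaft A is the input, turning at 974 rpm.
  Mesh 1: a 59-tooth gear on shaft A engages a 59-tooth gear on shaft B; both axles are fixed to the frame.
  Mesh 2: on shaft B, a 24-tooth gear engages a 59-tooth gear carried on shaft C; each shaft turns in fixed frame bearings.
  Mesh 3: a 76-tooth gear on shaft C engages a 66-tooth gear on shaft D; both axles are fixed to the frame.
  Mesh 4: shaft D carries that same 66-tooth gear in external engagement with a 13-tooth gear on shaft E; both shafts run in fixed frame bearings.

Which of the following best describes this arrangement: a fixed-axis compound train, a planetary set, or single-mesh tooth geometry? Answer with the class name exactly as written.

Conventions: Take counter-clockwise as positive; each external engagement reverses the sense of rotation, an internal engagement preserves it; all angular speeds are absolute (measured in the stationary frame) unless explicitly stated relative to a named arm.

topology: fixed-axis compound train — 4 meshes, A→E
classification: fixed-axis compound train

fixed-axis compound train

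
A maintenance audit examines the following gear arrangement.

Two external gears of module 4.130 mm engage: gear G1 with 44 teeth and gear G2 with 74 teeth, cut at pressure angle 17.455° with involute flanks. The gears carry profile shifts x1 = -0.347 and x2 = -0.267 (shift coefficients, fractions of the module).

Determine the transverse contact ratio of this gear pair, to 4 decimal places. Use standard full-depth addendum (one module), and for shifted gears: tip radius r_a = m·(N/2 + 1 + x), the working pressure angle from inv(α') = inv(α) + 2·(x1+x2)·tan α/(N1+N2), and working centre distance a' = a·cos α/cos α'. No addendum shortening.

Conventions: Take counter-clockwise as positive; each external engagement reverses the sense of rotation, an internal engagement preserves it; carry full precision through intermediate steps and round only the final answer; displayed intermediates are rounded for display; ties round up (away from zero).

recognized (one external pair, fixed centres): single-mesh tooth geometry, m = 4.130, N1 = 44, N2 = 74
base radii: r_b1 = 86.676154, r_b2 = 145.773532
tip radii: r_a1 = 93.556890, r_a2 = 155.837290
inv(α') = inv(17.455°) + 2·(-0.347-0.267)·tan α/(44+74) = 0.00651604  ⇒  α' = 15.28649°
a' = a·cos α / cos α' = 243.6700·cos 17.455°/cos 15.28649° = 240.975498
action lengths: √(r_a1²−r_b1²) = 35.215564, √(r_a2²−r_b2²) = 55.093905
base pitch p_b = π·m·cos α = 12.377326
CR = (35.215564 + 55.093905 − 240.975498·sin 15.28649°)/12.377326 = 2.163417
contact ratio ≈ 2.1634

2.1634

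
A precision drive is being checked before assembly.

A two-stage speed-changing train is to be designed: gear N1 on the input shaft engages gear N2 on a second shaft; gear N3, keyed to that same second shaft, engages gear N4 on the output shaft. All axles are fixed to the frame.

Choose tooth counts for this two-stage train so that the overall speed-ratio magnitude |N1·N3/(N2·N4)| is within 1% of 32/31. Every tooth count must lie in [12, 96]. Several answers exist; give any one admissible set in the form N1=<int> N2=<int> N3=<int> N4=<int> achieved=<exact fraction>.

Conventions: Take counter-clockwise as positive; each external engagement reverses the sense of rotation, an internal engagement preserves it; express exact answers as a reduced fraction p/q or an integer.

N1=12 N2=31 N3=32 N4=12 achieved=32/31

design class (target 32/31): fixed-axis compound train
target = 32/31 in lowest terms: an exact hit needs N1·N3 = k·32 and N2·N4 = k·31 for one integer k, every count in [12, 96]; additionally prefer no 1:1 stage (N1 ≠ N2, N3 ≠ N4)
k = 1…11: no 1:1-free in-range split of k·32 and k·31 into factor pairs; take k = 12
k = 12: N1·N3 = 384 = 12·32, N2·N4 = 372 = 31·12
achieved = 12·32/(31·12) = 32/31; |achieved − target| = 0 ≤ 8/775 ✓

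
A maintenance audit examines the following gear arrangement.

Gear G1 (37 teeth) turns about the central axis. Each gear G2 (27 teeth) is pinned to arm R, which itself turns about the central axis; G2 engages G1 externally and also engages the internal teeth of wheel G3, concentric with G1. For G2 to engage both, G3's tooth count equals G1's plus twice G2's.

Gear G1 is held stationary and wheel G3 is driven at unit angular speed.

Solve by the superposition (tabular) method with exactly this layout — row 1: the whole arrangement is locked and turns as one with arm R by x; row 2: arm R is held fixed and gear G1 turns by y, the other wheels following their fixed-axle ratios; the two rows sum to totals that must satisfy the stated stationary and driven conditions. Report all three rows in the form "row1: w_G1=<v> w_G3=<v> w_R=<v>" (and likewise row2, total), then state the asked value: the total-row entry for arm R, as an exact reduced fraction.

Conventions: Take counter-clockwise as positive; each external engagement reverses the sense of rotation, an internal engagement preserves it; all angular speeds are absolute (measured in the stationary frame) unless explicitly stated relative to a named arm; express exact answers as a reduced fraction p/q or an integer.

recognized (axles ride arm R): planetary set, 37/27/91 teeth
superposition row 1 [locked train]: every member turns x
superposition row 2 [arm held]: sun y, ring −(37/91)·y, arm 0
boundary: total ω_sun = x + y = 0 and total ω_ring = x − (37/91)·y = 1  ⇒  y = -91/128, x = 91/128
row 2 ring = −(37/91)·(-91/128) = 37/128
totals (row 1 + row 2): sun 91/128 + (-91/128) = 0, ring 91/128 + 37/128 = 1, arm 91/128 + 0 = 91/128
asked cell (total, arm) = 91/128

row1: w_G1=91/128 w_G3=91/128 w_R=91/128
row2: w_G1=-91/128 w_G3=37/128 w_R=0
total: w_G1=0 w_G3=1 w_R=91/128
asked value: 91/128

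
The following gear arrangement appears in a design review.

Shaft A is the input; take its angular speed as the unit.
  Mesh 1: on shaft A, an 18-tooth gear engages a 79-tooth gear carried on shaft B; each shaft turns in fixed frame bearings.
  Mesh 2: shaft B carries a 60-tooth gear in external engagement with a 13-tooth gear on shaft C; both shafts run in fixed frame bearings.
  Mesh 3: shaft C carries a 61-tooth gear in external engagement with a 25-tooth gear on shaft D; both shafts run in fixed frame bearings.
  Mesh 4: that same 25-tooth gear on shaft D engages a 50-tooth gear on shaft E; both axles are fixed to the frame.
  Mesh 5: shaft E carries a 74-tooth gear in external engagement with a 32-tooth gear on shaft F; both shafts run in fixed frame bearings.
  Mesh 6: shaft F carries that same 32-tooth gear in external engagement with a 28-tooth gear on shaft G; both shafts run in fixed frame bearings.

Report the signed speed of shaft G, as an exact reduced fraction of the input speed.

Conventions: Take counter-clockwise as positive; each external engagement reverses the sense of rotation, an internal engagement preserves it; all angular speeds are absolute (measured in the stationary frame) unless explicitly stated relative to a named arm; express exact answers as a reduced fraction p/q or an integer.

6-mesh fixed-axis compound train (all bearings frame-fixed)
mesh 1 [18T→79T]: |ω|/ω_in = 1×18/79 = 18/79, sense flips to −
mesh 2 [60T→13T]: |ω|/ω_in = (18/79)×60/13 = 1080/1027, sense flips to +
mesh 3 [61T→25T]: |ω|/ω_in = (1080/1027)×61/25 = 13176/5135, sense flips to −
mesh 4 [25T→50T]: |ω|/ω_in = (13176/5135)×25/50 = 6588/5135, sense flips to +
mesh 5 [74T→32T]: |ω|/ω_in = (6588/5135)×74/32 = 60939/20540, sense flips to −
mesh 6 [32T→28T]: |ω|/ω_in = (60939/20540)×32/28 = 121878/35945, sense flips to +
signed output speed (× input speed) = 121878/35945

121878/35945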